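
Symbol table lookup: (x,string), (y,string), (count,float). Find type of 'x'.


Lookup 'x' → type string


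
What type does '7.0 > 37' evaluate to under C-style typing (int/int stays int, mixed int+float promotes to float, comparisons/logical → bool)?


Operand types: float > int
Rule: comparison yields bool
Result type: bool


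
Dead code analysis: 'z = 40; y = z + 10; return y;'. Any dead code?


z is read by y's definition; y is returned
No dead code


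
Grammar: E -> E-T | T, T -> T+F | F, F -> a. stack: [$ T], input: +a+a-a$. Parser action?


shift '+' to continue T -> T+F
Action: shift


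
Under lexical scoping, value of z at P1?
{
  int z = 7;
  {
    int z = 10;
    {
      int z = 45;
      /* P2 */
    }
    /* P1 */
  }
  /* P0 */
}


z declared in the same block as P1
z = 10


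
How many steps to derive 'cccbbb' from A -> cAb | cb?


Derivation: A => cAb => ccAbb => cccbbb
Steps: 3


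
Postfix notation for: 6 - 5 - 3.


Left to right (same or higher precedence on left)
Postfix: 6 5 - 3 -


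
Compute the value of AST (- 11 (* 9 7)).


Evaluate inner: (* 9 7) = 63
Evaluate root: (- 11 63) = -52
Result: -52


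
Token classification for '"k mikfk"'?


Pattern: double-quoted sequence
Type: STRING_LITERAL


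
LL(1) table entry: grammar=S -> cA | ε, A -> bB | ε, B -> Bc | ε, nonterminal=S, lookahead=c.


For [S, c]: 'c' ∈ FIRST(cA)
Entry: S -> cA


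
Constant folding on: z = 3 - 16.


3 - 16 = -13 at compile time
Optimized: z = -13


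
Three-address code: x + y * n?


Break into single-operator statements:
t1 = y * n
t2 = x + t1


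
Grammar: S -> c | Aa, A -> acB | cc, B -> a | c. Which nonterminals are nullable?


A nonterminal is nullable iff some alternative derives ε (directly, or every symbol in it is nullable)
Nullable: {}


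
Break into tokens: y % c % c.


Scan left to right, longest-match per lexeme
Tokens: ID(y), OP(%), ID(c), OP(%), ID(c)


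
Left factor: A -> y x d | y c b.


Common prefix: 'y'
Factored: A -> y A', A' -> x d | c b


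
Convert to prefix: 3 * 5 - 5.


left-to-right (same/higher precedence on left): tree is (- (* 3 5) 5)
Prefix: - * 3 5 5


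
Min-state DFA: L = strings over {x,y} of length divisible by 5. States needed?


Track length mod 5: states 0..4, accept at 0
Minimal DFA: 5 states


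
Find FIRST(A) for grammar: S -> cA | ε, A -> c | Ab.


Per alternative of A: FIRST(c) = {c}; FIRST(Ab) = {c}
FIRST(A) = {c}


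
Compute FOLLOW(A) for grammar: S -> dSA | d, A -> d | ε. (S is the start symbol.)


$ ∈ FOLLOW(S). For each A -> αBβ: add FIRST(β)\{ε} to FOLLOW(B); if β nullable, add FOLLOW(A).
FOLLOW(A) = {$, d}


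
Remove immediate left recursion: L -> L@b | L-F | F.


Left-recursive alternatives: L@b, L-F; non-recursive: F
Introduce L': L -> FL', L' -> @bL' | -FL' | ε


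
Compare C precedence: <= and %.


'%' is multiplicative (level 10); '<=' is relational (level 7)
Higher level binds tighter
'%' has higher precedence than '<='


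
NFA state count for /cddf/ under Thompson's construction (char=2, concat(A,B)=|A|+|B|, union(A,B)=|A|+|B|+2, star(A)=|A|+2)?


Syntax tree has 4 char leaf(s), 0 union(s), 0 star(s)
chars contribute 4×2 = 8; each union adds +2; each star adds +2
Total: 8 + 0 + 0 = 8 states


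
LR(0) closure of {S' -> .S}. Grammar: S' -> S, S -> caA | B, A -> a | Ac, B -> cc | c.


Start: S' -> .S
For each item with dot before a nonterminal B, add B -> .γ for every B-production
Closure: [S' -> .S, S -> .caA, S -> .B, B -> .cc, B -> .c]


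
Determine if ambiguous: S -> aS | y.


right-linear, alternatives start with distinct terminals 'a' vs 'y': unique leftmost derivation
Unambiguous


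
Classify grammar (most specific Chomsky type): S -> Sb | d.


Left-linear: every RHS is a terminal or one nonterminal followed by a terminal
Classification: Type 3 (Regular)


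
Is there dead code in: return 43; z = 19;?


statement follows a return and is unreachable
Dead: 'z = 19'


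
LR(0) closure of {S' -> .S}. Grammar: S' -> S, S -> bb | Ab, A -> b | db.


Start: S' -> .S
For each item with dot before a nonterminal B, add B -> .γ for every B-production
Closure: [S' -> .S, S -> .bb, S -> .Ab, A -> .b, A -> .db]


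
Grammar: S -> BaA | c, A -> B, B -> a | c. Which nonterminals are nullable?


A nonterminal is nullable iff some alternative derives ε (directly, or every symbol in it is nullable)
Nullable: {}


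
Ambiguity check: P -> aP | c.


right-linear, alternatives start with distinct terminals 'a' vs 'c': unique leftmost derivation
Unambiguous


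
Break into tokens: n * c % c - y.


Scan left to right, longest-match per lexeme
Tokens: ID(n), OP(*), ID(c), OP(%), ID(c), OP(-), ID(y)


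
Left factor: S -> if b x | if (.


Common prefix: 'if'
Factored: S -> if S', S' -> b x | (


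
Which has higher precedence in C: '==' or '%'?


'%' is multiplicative (level 10); '==' is equality (level 6)
Higher level binds tighter
'%' has higher precedence than '=='


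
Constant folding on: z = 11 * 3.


11 * 3 = 33 at compile time
Optimized: z = 33


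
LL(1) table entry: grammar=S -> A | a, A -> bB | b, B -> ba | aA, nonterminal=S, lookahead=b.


For [S, b]: 'b' ∈ FIRST(A)
Entry: S -> A


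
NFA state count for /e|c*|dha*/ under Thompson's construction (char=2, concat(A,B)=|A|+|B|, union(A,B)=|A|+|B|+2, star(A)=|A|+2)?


Syntax tree has 5 char leaf(s), 2 union(s), 2 star(s)
chars contribute 5×2 = 10; each union adds +2; each star adds +2
Total: 10 + 4 + 4 = 18 states


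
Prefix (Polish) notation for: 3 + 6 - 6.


left-to-right (same/higher precedence on left): tree is (- (+ 3 6) 6)
Prefix: - + 3 6 6


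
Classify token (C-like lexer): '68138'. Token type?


Pattern: digits only
Type: INTEGER_LITERAL


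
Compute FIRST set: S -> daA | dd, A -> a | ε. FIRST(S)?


Per alternative of S: FIRST(daA) = {d}; FIRST(dd) = {d}
FIRST(S) = {d}


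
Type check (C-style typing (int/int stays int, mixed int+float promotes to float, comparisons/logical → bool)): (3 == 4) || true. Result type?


Operand types: bool || bool
Rule: logical operators take bool operands and yield bool
Result type: bool


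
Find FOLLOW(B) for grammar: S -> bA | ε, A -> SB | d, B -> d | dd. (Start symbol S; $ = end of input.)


$ ∈ FOLLOW(S). For each A -> αBβ: add FIRST(β)\{ε} to FOLLOW(B); if β nullable, add FOLLOW(A).
FOLLOW(B) = {$, d}


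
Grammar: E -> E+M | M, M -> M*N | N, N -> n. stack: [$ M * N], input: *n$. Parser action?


handle 'M*N' on top
Action: reduce (M -> M*N)


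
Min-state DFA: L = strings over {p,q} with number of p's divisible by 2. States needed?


Track (count of p) mod 2: states 0..1, accept at 0
Minimal DFA: 2 states


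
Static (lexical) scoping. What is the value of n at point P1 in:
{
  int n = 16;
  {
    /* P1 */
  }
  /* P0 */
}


P1's block does not declare n; resolves to the enclosing declaration at depth 0
n = 16


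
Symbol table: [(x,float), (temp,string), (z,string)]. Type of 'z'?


Lookup 'z' → type string


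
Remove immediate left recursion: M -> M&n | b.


Left-recursive alternatives: M&n; non-recursive: b
Introduce M': M -> bM', M' -> &nM' | ε


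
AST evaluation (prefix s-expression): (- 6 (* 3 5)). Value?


Evaluate inner: (* 3 5) = 15
Evaluate root: (- 6 15) = -9
Result: -9


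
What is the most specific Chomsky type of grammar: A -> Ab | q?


Left-linear: every RHS is a terminal or one nonterminal followed by a terminal
Classification: Type 3 (Regular)


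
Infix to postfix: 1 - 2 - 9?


Left to right (same or higher precedence on left)
Postfix: 1 2 - 9 -


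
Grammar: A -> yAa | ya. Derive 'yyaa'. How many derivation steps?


Derivation: A => yAa => yyaa
Steps: 2


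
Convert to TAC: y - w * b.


Break into single-operator statements:
t1 = w * b
t2 = y - t1


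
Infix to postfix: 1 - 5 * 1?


* has higher precedence, evaluate 5*1 first
Postfix: 1 5 1 * -


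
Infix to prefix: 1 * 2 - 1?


left-to-right (same/higher precedence on left): tree is (- (* 1 2) 1)
Prefix: - * 1 2 1


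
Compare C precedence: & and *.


'*' is multiplicative (level 10); '&' is bitwise AND (level 5)
Higher level binds tighter
'*' has higher precedence than '&'


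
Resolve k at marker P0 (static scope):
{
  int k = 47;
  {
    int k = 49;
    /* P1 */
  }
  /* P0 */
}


k declared in the same block as P0
k = 47


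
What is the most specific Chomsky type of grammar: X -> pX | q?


Right-linear: every RHS is a terminal or a terminal followed by one nonterminal
Classification: Type 3 (Regular)


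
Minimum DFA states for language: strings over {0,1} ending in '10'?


Track the longest suffix of input matching a prefix of '10': 3 classes (prefixes of length 0..2)
Minimal DFA: 3 states


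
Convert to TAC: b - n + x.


Break into single-operator statements:
t1 = b - n
t2 = t1 + x


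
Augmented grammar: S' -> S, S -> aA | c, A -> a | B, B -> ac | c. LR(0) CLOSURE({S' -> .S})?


Start: S' -> .S
For each item with dot before a nonterminal B, add B -> .γ for every B-production
Closure: [S' -> .S, S -> .aA, S -> .c]


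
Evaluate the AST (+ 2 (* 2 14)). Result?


Evaluate inner: (* 2 14) = 28
Evaluate root: (+ 2 28) = 30
Result: 30


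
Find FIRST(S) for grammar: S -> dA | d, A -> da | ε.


Per alternative of S: FIRST(dA) = {d}; FIRST(d) = {d}
FIRST(S) = {d}


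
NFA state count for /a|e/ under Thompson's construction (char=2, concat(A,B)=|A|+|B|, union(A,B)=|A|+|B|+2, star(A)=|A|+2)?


Syntax tree has 2 char leaf(s), 1 union(s), 0 star(s)
chars contribute 2×2 = 4; each union adds +2; each star adds +2
Total: 4 + 2 + 0 = 6 states


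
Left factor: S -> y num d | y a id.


Common prefix: 'y'
Factored: S -> y S', S' -> num d | a id


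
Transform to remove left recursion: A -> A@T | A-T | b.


Left-recursive alternatives: A@T, A-T; non-recursive: b
Introduce A': A -> bA', A' -> @TA' | -TA' | ε


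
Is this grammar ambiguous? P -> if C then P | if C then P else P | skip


dangling else: 'if C then if C then skip else skip' parses two ways
Ambiguous


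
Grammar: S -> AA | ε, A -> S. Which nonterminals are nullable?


A nonterminal is nullable iff some alternative derives ε (directly, or every symbol in it is nullable)
Nullable: {A, S}


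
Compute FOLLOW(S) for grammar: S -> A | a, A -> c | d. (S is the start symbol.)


$ ∈ FOLLOW(S). For each A -> αBβ: add FIRST(β)\{ε} to FOLLOW(B); if β nullable, add FOLLOW(A).
FOLLOW(S) = {$}


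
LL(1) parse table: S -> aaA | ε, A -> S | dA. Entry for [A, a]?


For [A, a]: 'a' ∈ FIRST(S)
Entry: A -> S


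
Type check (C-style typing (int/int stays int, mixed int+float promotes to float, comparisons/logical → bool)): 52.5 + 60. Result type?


Operand types: float + int
Rule: mixed int/float promotes to float; int/int stays int
Result type: float


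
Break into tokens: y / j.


Scan left to right, longest-match per lexeme
Tokens: ID(y), OP(/), ID(j)


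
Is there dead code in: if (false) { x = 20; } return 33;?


condition is constant false, so the whole block is unreachable
Dead: 'if (false) { x = 20; }'


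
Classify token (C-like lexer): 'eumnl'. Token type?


Pattern: letter/underscore followed by alphanumerics, not a keyword
Type: IDENTIFIER


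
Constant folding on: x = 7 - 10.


7 - 10 = -3 at compile time
Optimized: x = -3


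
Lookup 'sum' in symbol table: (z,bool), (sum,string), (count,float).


Lookup 'sum' → type string


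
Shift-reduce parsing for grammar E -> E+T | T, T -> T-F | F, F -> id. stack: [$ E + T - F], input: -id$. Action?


handle 'T-F' on top
Action: reduce (T -> T-F)


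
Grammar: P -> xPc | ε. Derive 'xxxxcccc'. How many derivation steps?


Derivation: P => xPc => xxPcc => xxxPccc => xxxxPcccc => xxxxcccc
Steps: 5


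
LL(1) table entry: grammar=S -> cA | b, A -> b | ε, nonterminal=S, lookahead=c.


For [S, c]: 'c' ∈ FIRST(cA)
Entry: S -> cA


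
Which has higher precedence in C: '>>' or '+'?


'+' is additive (level 9); '>>' is shift (level 8)
Higher level binds tighter
'+' has higher precedence than '>>'


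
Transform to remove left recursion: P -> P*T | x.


Left-recursive alternatives: P*T; non-recursive: x
Introduce P': P -> xP', P' -> *TP' | ε


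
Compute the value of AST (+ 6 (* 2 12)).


Evaluate inner: (* 2 12) = 24
Evaluate root: (+ 6 24) = 30
Result: 30


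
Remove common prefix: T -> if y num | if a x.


Common prefix: 'if'
Factored: T -> if T', T' -> y num | a x


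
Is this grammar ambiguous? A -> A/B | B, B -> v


precedence layered via separate nonterminal B: deterministic
Unambiguous


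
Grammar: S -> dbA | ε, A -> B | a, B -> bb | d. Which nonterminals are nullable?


A nonterminal is nullable iff some alternative derives ε (directly, or every symbol in it is nullable)
Nullable: {S}


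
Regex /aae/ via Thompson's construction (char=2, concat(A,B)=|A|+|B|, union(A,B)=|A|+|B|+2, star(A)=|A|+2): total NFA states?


Syntax tree has 3 char leaf(s), 0 union(s), 0 star(s)
chars contribute 3×2 = 6; each union adds +2; each star adds +2
Total: 6 + 0 + 0 = 6 states


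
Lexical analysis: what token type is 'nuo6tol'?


Pattern: letter/underscore followed by alphanumerics, not a keyword
Type: IDENTIFIER


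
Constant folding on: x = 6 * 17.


6 * 17 = 102 at compile time
Optimized: x = 102


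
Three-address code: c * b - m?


Break into single-operator statements:
t1 = c * b
t2 = t1 - m


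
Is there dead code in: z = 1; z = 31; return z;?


first assignment to z is overwritten before any read
Dead: 'z = 1'


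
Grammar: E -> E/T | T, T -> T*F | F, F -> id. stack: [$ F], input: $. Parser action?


'F' (not preceded by T*) is the handle for T -> F
Action: reduce (T -> F)


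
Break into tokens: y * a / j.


Scan left to right, longest-match per lexeme
Tokens: ID(y), OP(*), ID(a), OP(/), ID(j)


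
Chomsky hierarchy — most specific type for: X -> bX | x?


Right-linear: every RHS is a terminal or a terminal followed by one nonterminal
Classification: Type 3 (Regular)


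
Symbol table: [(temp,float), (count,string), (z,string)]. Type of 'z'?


Lookup 'z' → type string


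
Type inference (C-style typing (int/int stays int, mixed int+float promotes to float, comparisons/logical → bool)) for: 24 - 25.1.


Operand types: int - float
Rule: mixed int/float promotes to float; int/int stays int
Result type: float


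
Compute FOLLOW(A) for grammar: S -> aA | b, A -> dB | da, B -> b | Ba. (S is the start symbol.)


$ ∈ FOLLOW(S). For each A -> αBβ: add FIRST(β)\{ε} to FOLLOW(B); if β nullable, add FOLLOW(A).
FOLLOW(A) = {$}


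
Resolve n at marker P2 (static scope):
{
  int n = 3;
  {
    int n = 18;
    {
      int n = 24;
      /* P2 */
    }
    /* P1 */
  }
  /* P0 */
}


n declared in the same block as P2
n = 24


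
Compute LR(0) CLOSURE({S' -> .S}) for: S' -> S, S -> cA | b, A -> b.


Start: S' -> .S
For each item with dot before a nonterminal B, add B -> .γ for every B-production
Closure: [S' -> .S, S -> .cA, S -> .b]


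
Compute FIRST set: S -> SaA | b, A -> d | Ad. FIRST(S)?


Per alternative of S: FIRST(SaA) = {b}; FIRST(b) = {b}
FIRST(S) = {b}


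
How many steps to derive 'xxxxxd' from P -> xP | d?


Derivation: P => xP => xxP => xxxP => xxxxP => xxxxxP => xxxxxd
Steps: 6


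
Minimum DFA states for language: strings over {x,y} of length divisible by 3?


Track length mod 3: states 0..2, accept at 0
Minimal DFA: 3 states


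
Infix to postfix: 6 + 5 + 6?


Left to right (same or higher precedence on left)
Postfix: 6 5 + 6 +


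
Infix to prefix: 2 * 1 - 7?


left-to-right (same/higher precedence on left): tree is (- (* 2 1) 7)
Prefix: - * 2 1 7


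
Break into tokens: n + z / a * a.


Scan left to right, longest-match per lexeme
Tokens: ID(n), OP(+), ID(z), OP(/), ID(a), OP(*), ID(a)


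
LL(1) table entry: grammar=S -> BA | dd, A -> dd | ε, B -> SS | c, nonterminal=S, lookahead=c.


For [S, c]: 'c' ∈ FIRST(BA)
Entry: S -> BA


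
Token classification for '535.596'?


Pattern: digits with a decimal point
Type: FLOAT_LITERAL


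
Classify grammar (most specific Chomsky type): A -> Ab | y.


Left-linear: every RHS is a terminal or one nonterminal followed by a terminal
Classification: Type 3 (Regular)


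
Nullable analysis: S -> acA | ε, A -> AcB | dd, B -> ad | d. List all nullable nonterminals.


A nonterminal is nullable iff some alternative derives ε (directly, or every symbol in it is nullable)
Nullable: {S}


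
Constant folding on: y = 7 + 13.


7 + 13 = 20 at compile time
Optimized: y = 20


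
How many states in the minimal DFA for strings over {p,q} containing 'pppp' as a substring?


KMP-style automaton: 4 progress states + 1 absorbing accept = 5
Minimal DFA: 5 states


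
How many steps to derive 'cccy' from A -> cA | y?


Derivation: A => cA => ccA => cccA => cccy
Steps: 4


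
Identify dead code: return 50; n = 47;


statement follows a return and is unreachable
Dead: 'n = 47'


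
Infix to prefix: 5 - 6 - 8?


left-to-right (same/higher precedence on left): tree is (- (- 5 6) 8)
Prefix: - - 5 6 8


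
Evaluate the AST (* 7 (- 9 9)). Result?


Evaluate inner: (- 9 9) = 0
Evaluate root: (* 7 0) = 0
Result: 0


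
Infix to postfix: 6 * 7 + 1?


Left to right (same or higher precedence on left)
Postfix: 6 7 * 1 +


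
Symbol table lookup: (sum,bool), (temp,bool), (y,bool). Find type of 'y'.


Lookup 'y' → type bool


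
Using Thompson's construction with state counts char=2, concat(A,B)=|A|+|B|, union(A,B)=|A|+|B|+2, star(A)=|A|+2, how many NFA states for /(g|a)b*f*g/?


Syntax tree has 5 char leaf(s), 1 union(s), 2 star(s)
chars contribute 5×2 = 10; each union adds +2; each star adds +2
Total: 10 + 2 + 4 = 16 states


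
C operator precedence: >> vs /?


'/' is multiplicative (level 10); '>>' is shift (level 8)
Higher level binds tighter
'/' has higher precedence than '>>'


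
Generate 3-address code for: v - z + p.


Break into single-operator statements:
t1 = v - z
t2 = t1 + p


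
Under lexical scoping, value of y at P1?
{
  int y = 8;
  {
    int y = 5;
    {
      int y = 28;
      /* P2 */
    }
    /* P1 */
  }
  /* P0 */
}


y declared in the same block as P1
y = 5


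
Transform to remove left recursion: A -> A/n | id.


Left-recursive alternatives: A/n; non-recursive: id
Introduce A': A -> idA', A' -> /nA' | ε


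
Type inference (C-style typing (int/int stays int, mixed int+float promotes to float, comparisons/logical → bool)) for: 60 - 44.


Operand types: int - int
Rule: mixed int/float promotes to float; int/int stays int
Result type: int


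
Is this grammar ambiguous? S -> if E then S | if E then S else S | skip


dangling else: 'if E then if E then skip else skip' parses two ways
Ambiguous


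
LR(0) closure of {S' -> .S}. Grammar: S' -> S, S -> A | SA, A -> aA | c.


Start: S' -> .S
For each item with dot before a nonterminal B, add B -> .γ for every B-production
Closure: [S' -> .S, S -> .A, S -> .SA, A -> .aA, A -> .c]


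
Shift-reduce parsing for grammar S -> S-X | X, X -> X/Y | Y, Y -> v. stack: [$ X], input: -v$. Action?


lookahead ∉ {/} so X won't extend; reduce S -> X
Action: reduce (S -> X)


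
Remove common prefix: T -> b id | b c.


Common prefix: 'b'
Factored: T -> b T', T' -> id | c


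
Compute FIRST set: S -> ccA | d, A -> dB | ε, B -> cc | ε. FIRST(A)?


Per alternative of A: FIRST(dB) = {d}; FIRST(ε) = {ε}
FIRST(A) = {d, ε}


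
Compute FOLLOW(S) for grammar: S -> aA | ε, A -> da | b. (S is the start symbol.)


$ ∈ FOLLOW(S). For each A -> αBβ: add FIRST(β)\{ε} to FOLLOW(B); if β nullable, add FOLLOW(A).
FOLLOW(S) = {$}


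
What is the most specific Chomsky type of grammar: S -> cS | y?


Right-linear: every RHS is a terminal or a terminal followed by one nonterminal
Classification: Type 3 (Regular)


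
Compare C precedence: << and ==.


'<<' is shift (level 8); '==' is equality (level 6)
Higher level binds tighter
'<<' has higher precedence than '=='


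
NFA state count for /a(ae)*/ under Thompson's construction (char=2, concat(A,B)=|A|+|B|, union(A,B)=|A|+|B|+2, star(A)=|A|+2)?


Syntax tree has 3 char leaf(s), 0 union(s), 1 star(s)
chars contribute 3×2 = 6; each union adds +2; each star adds +2
Total: 6 + 0 + 2 = 8 states


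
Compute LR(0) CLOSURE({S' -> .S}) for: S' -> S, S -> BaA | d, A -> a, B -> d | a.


Start: S' -> .S
For each item with dot before a nonterminal B, add B -> .γ for every B-production
Closure: [S' -> .S, S -> .BaA, S -> .d, B -> .d, B -> .a]


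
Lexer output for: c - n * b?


Scan left to right, longest-match per lexeme
Tokens: ID(c), OP(-), ID(n), OP(*), ID(b)


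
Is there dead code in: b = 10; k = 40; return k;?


b is assigned but never read
Dead: 'b = 10'


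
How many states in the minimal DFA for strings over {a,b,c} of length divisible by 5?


Track length mod 5: states 0..4, accept at 0
Minimal DFA: 5 states


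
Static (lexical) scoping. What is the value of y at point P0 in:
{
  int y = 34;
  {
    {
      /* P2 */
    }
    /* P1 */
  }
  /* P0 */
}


y declared in the same block as P0
y = 34


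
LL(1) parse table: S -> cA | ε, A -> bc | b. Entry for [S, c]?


For [S, c]: 'c' ∈ FIRST(cA)
Entry: S -> cA


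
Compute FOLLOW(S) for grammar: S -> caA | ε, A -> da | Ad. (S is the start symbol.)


$ ∈ FOLLOW(S). For each A -> αBβ: add FIRST(β)\{ε} to FOLLOW(B); if β nullable, add FOLLOW(A).
FOLLOW(S) = {$}


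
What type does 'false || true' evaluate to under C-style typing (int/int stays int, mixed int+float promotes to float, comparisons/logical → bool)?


Operand types: bool || bool
Rule: logical operators take bool operands and yield bool
Result type: bool


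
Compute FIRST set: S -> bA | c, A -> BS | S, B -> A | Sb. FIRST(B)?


Per alternative of B: FIRST(A) = {b, c}; FIRST(Sb) = {b, c}
FIRST(B) = {b, c}


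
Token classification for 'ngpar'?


Pattern: letter/underscore followed by alphanumerics, not a keyword
Type: IDENTIFIER


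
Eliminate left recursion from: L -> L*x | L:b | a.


Left-recursive alternatives: L*x, L:b; non-recursive: a
Introduce L': L -> aL', L' -> *xL' | :bL' | ε


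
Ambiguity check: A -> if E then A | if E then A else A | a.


dangling else: 'if E then if E then a else a' parses two ways
Ambiguous


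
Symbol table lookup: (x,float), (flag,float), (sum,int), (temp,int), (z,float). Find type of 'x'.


Lookup 'x' → type float


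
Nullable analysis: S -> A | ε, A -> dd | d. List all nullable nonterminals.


A nonterminal is nullable iff some alternative derives ε (directly, or every symbol in it is nullable)
Nullable: {S}


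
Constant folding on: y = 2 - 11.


2 - 11 = -9 at compile time
Optimized: y = -9


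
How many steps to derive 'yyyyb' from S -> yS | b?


Derivation: S => yS => yyS => yyyS => yyyyS => yyyyb
Steps: 5


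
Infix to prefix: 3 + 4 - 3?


left-to-right (same/higher precedence on left): tree is (- (+ 3 4) 3)
Prefix: - + 3 4 3


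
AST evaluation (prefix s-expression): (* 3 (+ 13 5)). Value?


Evaluate inner: (+ 13 5) = 18
Evaluate root: (* 3 18) = 54
Result: 54


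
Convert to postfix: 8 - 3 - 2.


Left to right (same or higher precedence on left)
Postfix: 8 3 - 2 -


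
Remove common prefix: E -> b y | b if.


Common prefix: 'b'
Factored: E -> b E', E' -> y | if


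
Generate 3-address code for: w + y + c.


Break into single-operator statements:
t1 = w + y
t2 = t1 + c


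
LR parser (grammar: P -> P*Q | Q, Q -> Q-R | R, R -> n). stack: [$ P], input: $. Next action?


start symbol P on stack, input exhausted
Action: accept


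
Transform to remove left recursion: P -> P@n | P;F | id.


Left-recursive alternatives: P@n, P;F; non-recursive: id
Introduce P': P -> idP', P' -> @nP' | ;FP' | ε


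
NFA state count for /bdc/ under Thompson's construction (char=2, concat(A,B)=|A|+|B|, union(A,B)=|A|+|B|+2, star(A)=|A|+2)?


Syntax tree has 3 char leaf(s), 0 union(s), 0 star(s)
chars contribute 3×2 = 6; each union adds +2; each star adds +2
Total: 6 + 0 + 0 = 6 states


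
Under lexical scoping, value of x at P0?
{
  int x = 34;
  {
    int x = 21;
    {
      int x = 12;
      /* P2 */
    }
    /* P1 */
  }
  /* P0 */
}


x declared in the same block as P0
x = 34


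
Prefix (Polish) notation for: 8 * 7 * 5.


left-to-right (same/higher precedence on left): tree is (* (* 8 7) 5)
Prefix: * * 8 7 5


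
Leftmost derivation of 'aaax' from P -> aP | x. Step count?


Derivation: P => aP => aaP => aaaP => aaax
Steps: 4


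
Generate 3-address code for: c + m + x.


Break into single-operator statements:
t1 = c + m
t2 = t1 + x


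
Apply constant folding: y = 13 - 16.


13 - 16 = -3 at compile time
Optimized: y = -3


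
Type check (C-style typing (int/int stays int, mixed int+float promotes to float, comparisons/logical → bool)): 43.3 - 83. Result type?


Operand types: float - int
Rule: mixed int/float promotes to float; int/int stays int
Result type: float


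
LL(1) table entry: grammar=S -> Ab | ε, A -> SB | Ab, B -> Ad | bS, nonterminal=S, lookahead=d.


For [S, d]: ε is nullable and 'd' ∈ FOLLOW(S)
Entry: S -> ε


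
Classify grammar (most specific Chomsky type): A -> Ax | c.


Left-linear: every RHS is a terminal or one nonterminal followed by a terminal
Classification: Type 3 (Regular)


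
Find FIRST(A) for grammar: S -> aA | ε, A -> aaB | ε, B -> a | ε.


Per alternative of A: FIRST(aaB) = {a}; FIRST(ε) = {ε}
FIRST(A) = {a, ε}


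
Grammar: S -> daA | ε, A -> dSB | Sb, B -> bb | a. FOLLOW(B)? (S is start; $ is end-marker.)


$ ∈ FOLLOW(S). For each A -> αBβ: add FIRST(β)\{ε} to FOLLOW(B); if β nullable, add FOLLOW(A).
FOLLOW(B) = {$, a, b}


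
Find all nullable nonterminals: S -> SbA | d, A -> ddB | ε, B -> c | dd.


A nonterminal is nullable iff some alternative derives ε (directly, or every symbol in it is nullable)
Nullable: {A}


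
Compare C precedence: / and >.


'/' is multiplicative (level 10); '>' is relational (level 7)
Higher level binds tighter
'/' has higher precedence than '>'


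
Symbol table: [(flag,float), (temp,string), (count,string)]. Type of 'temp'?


Lookup 'temp' → type string


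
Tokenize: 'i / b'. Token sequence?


Scan left to right, longest-match per lexeme
Tokens: ID(i), OP(/), ID(b)


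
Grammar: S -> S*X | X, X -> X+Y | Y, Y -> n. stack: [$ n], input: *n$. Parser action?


'n' on top is the handle for Y -> n
Action: reduce (Y -> n)


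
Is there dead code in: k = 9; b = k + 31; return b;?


k is read by b's definition; b is returned
No dead code


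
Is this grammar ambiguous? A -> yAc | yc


balanced y^n…c^n: each string has a unique parse
Unambiguous


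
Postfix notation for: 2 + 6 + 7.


Left to right (same or higher precedence on left)
Postfix: 2 6 + 7 +


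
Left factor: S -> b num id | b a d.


Common prefix: 'b'
Factored: S -> b S', S' -> num id | a d


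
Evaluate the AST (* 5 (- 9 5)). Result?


Evaluate inner: (- 9 5) = 4
Evaluate root: (* 5 4) = 20
Result: 20


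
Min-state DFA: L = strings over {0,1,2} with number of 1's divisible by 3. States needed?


Track (count of 1) mod 3: states 0..2, accept at 0
Minimal DFA: 3 states


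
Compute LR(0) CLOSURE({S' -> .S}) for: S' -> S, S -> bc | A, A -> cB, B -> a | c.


Start: S' -> .S
For each item with dot before a nonterminal B, add B -> .γ for every B-production
Closure: [S' -> .S, S -> .bc, S -> .A, A -> .cB]


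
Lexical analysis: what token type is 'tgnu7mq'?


Pattern: letter/underscore followed by alphanumerics, not a keyword
Type: IDENTIFIER


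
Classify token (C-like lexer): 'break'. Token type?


Pattern: reserved word
Type: KEYWORD


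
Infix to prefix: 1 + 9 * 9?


'*' binds tighter: tree is (+ 1 (* 9 9))
Prefix: + 1 * 9 9


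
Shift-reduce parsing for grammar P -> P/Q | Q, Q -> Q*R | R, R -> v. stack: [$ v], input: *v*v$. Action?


'v' on top is the handle for R -> v
Action: reduce (R -> v)


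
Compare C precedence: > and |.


'>' is relational (level 7); '|' is bitwise OR (level 3)
Higher level binds tighter
'>' has higher precedence than '|'


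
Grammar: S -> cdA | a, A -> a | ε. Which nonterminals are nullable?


A nonterminal is nullable iff some alternative derives ε (directly, or every symbol in it is nullable)
Nullable: {A}


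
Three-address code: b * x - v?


Break into single-operator statements:
t1 = b * x
t2 = t1 - v


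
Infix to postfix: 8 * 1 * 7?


Left to right (same or higher precedence on left)
Postfix: 8 1 * 7 *


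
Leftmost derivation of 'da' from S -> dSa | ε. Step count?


Derivation: S => dSa => da
Steps: 2


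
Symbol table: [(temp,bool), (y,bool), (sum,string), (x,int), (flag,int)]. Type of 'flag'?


Lookup 'flag' → type int


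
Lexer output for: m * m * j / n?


Scan left to right, longest-match per lexeme
Tokens: ID(m), OP(*), ID(m), OP(*), ID(j), OP(/), ID(n)


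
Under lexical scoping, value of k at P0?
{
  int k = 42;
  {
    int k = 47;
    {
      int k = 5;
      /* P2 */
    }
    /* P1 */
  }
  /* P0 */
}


k declared in the same block as P0
k = 42


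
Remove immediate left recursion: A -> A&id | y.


Left-recursive alternatives: A&id; non-recursive: y
Introduce A': A -> yA', A' -> &idA' | ε


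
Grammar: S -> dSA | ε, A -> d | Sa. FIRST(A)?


Per alternative of A: FIRST(d) = {d}; FIRST(Sa) = {a, d}
FIRST(A) = {a, d}


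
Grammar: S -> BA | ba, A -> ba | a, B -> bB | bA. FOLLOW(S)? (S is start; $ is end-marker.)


$ ∈ FOLLOW(S). For each A -> αBβ: add FIRST(β)\{ε} to FOLLOW(B); if β nullable, add FOLLOW(A).
FOLLOW(S) = {$}


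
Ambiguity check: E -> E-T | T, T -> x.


precedence layered via separate nonterminal T: deterministic
Unambiguous


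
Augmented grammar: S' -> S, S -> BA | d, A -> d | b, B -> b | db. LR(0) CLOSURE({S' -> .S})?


Start: S' -> .S
For each item with dot before a nonterminal B, add B -> .γ for every B-production
Closure: [S' -> .S, S -> .BA, S -> .d, B -> .b, B -> .db]


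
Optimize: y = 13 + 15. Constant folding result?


13 + 15 = 28 at compile time
Optimized: y = 28


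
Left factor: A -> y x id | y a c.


Common prefix: 'y'
Factored: A -> y A', A' -> x id | a c


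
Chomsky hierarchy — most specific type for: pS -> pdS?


LHS has context (more than one symbol) and |LHS| ≤ |RHS|
Classification: Type 1 (Context-Sensitive)


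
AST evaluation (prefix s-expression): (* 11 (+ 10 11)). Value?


Evaluate inner: (+ 10 11) = 21
Evaluate root: (* 11 21) = 231
Result: 231


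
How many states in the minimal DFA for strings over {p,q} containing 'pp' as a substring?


KMP-style automaton: 2 progress states + 1 absorbing accept = 3
Minimal DFA: 3 states


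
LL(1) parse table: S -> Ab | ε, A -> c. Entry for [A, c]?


For [A, c]: 'c' ∈ FIRST(c)
Entry: A -> c


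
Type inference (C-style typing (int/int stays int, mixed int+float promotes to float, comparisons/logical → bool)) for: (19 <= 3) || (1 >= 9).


Operand types: bool || bool
Rule: logical operators take bool operands and yield bool
Result type: bool


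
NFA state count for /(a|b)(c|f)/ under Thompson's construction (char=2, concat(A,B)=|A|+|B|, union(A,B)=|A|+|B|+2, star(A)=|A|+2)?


Syntax tree has 4 char leaf(s), 2 union(s), 0 star(s)
chars contribute 4×2 = 8; each union adds +2; each star adds +2
Total: 8 + 4 + 0 = 12 states


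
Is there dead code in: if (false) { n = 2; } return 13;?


condition is constant false, so the whole block is unreachable
Dead: 'if (false) { n = 2; }'


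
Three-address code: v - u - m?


Break into single-operator statements:
t1 = v - u
t2 = t1 - m


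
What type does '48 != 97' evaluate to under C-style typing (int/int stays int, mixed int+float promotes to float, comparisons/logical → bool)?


Operand types: int != int
Rule: comparison yields bool
Result type: bool


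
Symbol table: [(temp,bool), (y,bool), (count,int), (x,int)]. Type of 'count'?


Lookup 'count' → type int


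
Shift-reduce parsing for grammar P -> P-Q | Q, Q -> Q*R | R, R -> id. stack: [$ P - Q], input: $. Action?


handle 'P-Q' on top; lookahead ∈ FOLLOW(P) = {-, $}
Action: reduce (P -> P-Q)


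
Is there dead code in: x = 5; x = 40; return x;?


first assignment to x is overwritten before any read
Dead: 'x = 5'


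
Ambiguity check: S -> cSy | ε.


balanced c^n…y^n: each string has a unique parse
Unambiguous


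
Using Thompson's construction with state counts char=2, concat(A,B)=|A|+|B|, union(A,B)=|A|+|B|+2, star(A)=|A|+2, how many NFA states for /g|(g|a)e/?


Syntax tree has 4 char leaf(s), 2 union(s), 0 star(s)
chars contribute 4×2 = 8; each union adds +2; each star adds +2
Total: 8 + 4 + 0 = 12 states


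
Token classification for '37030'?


Pattern: digits only
Type: INTEGER_LITERAL


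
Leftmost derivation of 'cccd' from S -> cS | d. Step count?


Derivation: S => cS => ccS => cccS => cccd
Steps: 4


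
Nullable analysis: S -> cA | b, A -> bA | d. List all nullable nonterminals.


A nonterminal is nullable iff some alternative derives ε (directly, or every symbol in it is nullable)
Nullable: {}


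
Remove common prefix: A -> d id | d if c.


Common prefix: 'd'
Factored: A -> d A', A' -> id | if c


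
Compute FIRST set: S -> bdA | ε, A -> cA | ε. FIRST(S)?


Per alternative of S: FIRST(bdA) = {b}; FIRST(ε) = {ε}
FIRST(S) = {b, ε}


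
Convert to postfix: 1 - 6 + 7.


Left to right (same or higher precedence on left)
Postfix: 1 6 - 7 +


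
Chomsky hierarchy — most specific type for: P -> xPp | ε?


Single nonterminal LHS, but x^n p^n is not regular
Classification: Type 2 (Context-Free)


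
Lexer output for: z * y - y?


Scan left to right, longest-match per lexeme
Tokens: ID(z), OP(*), ID(y), OP(-), ID(y)


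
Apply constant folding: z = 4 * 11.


4 * 11 = 44 at compile time
Optimized: z = 44


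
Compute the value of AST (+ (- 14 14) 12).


Evaluate inner: (- 14 14) = 0
Evaluate root: (+ 0 12) = 12
Result: 12


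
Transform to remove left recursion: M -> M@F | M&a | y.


Left-recursive alternatives: M@F, M&a; non-recursive: y
Introduce M': M -> yM', M' -> @FM' | &aM' | ε


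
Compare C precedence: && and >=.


'>=' is relational (level 7); '&&' is logical AND (level 2)
Higher level binds tighter
'>=' has higher precedence than '&&'


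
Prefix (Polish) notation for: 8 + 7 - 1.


left-to-right (same/higher precedence on left): tree is (- (+ 8 7) 1)
Prefix: - + 8 7 1


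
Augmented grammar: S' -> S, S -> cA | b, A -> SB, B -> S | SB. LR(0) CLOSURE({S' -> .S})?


Start: S' -> .S
For each item with dot before a nonterminal B, add B -> .γ for every B-production
Closure: [S' -> .S, S -> .cA, S -> .b]


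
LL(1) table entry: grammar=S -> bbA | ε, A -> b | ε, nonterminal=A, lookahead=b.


For [A, b]: 'b' ∈ FIRST(b)
Entry: A -> b


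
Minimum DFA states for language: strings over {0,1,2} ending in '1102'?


Track the longest suffix of input matching a prefix of '1102': 5 classes (prefixes of length 0..4)
Minimal DFA: 5 states


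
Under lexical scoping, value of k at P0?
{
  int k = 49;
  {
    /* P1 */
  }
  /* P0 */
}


k declared in the same block as P0
k = 49


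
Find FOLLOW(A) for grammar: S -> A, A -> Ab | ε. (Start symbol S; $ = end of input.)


$ ∈ FOLLOW(S). For each A -> αBβ: add FIRST(β)\{ε} to FOLLOW(B); if β nullable, add FOLLOW(A).
FOLLOW(A) = {$, b}


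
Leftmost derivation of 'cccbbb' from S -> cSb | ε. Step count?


Derivation: S => cSb => ccSbb => cccSbbb => cccbbb
Steps: 4


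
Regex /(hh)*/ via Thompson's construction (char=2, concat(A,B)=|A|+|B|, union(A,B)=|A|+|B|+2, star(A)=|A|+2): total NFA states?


Syntax tree has 2 char leaf(s), 0 union(s), 1 star(s)
chars contribute 2×2 = 4; each union adds +2; each star adds +2
Total: 4 + 0 + 2 = 6 states


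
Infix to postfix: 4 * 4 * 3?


Left to right (same or higher precedence on left)
Postfix: 4 4 * 3 *


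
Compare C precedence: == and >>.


'>>' is shift (level 8); '==' is equality (level 6)
Higher level binds tighter
'>>' has higher precedence than '=='


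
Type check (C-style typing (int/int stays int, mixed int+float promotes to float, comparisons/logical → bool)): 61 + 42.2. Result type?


Operand types: int + float
Rule: mixed int/float promotes to float; int/int stays int
Result type: float


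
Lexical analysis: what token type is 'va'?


Pattern: letter/underscore followed by alphanumerics, not a keyword
Type: IDENTIFIER


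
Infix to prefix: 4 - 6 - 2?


left-to-right (same/higher precedence on left): tree is (- (- 4 6) 2)
Prefix: - - 4 6 2


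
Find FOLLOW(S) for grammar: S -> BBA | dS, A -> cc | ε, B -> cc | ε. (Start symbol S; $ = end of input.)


$ ∈ FOLLOW(S). For each A -> αBβ: add FIRST(β)\{ε} to FOLLOW(B); if β nullable, add FOLLOW(A).
FOLLOW(S) = {$}


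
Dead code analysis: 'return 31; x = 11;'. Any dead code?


statement follows a return and is unreachable
Dead: 'x = 11'


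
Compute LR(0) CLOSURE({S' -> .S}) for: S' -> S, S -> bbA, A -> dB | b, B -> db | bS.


Start: S' -> .S
For each item with dot before a nonterminal B, add B -> .γ for every B-production
Closure: [S' -> .S, S -> .bbA]


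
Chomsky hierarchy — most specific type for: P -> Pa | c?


Left-linear: every RHS is a terminal or one nonterminal followed by a terminal
Classification: Type 3 (Regular)


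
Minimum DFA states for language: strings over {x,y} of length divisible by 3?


Track length mod 3: states 0..2, accept at 0
Minimal DFA: 3 states


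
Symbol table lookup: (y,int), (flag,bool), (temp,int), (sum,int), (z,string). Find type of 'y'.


Lookup 'y' → type int


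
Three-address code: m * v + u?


Break into single-operator statements:
t1 = m * v
t2 = t1 + u


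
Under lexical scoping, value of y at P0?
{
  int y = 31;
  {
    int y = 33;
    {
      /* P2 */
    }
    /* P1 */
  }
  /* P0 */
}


y declared in the same block as P0
y = 31


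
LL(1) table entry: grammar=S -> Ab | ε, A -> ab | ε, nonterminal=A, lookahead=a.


For [A, a]: 'a' ∈ FIRST(ab)
Entry: A -> ab


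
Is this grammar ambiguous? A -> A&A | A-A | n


'n&n-n' has two parse trees (no precedence encoded between & and -)
Ambiguous


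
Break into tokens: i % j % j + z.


Scan left to right, longest-match per lexeme
Tokens: ID(i), OP(%), ID(j), OP(%), ID(j), OP(+), ID(z)


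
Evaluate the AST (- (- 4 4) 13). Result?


Evaluate inner: (- 4 4) = 0
Evaluate root: (- 0 13) = -13
Result: -13
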